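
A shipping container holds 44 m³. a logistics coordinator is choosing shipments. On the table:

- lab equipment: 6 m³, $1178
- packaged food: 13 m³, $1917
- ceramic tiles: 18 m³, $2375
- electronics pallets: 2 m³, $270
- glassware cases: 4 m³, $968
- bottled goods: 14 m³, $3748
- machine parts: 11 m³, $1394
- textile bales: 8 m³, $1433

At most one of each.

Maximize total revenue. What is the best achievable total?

The ratio heuristic lands on lab equipment + electronics pallets + glassware cases + bottled goods + textile bales (7597) but leaves 10 m³ idle.
Dropping electronics pallets frees 2 m³; slotting in machine parts (11 m³) lifts the total to 8721 at 43 m³.
Next best is lab equipment + packaged food + electronics pallets + bottled goods + textile bales at 8546 (43 m³) — short by 175.

8721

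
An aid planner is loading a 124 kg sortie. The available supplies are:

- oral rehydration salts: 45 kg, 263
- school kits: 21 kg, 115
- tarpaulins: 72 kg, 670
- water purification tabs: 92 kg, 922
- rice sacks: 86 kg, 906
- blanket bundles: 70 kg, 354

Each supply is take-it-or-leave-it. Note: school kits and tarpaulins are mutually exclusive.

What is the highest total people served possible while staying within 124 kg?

The ratio heuristic lands on school kits + rice sacks (1021) but leaves 17 kg idle.
Dropping rice sacks frees 86 kg; slotting in water purification tabs (92 kg) lifts the total to 1037 at 113 kg.
Runner-up school kits + rice sacks tops out at 1021.

1037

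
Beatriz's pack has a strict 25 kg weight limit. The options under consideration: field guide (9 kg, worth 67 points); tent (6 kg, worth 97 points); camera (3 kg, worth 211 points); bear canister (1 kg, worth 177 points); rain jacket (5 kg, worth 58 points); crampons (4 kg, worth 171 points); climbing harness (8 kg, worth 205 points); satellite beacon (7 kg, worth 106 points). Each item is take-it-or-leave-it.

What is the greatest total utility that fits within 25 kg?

870

A density-first pass picks tent + camera + bear canister + crampons + climbing harness — 861 at 22 kg.
The 6 kg tied up in tent is better spent on satellite beacon — total rises to 870 (23 kg).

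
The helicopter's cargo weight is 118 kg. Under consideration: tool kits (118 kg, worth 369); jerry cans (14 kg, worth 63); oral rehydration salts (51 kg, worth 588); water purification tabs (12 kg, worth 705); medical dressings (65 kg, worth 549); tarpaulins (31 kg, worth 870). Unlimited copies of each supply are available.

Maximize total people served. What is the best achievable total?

6345

Density check — water purification tabs 58.75, tarpaulins 28.06, oral rehydration salts 11.53 are the best per kg.
Best packing: 9×water purification tabs — 108 kg, 6345 total.
That's the maximum — no swap from here does better than 6345.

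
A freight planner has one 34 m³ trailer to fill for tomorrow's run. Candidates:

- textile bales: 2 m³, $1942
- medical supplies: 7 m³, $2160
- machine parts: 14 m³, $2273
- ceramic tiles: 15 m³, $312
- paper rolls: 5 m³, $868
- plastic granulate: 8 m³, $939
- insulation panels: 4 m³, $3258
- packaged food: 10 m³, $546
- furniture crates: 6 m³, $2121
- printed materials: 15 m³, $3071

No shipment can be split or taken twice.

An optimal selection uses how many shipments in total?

5

The maximum revenue within 34 m³ is 12552.
One optimal bundle: textile bales + medical supplies + insulation panels + furniture crates + printed materials (34 m³).
All optima have 5 shipments.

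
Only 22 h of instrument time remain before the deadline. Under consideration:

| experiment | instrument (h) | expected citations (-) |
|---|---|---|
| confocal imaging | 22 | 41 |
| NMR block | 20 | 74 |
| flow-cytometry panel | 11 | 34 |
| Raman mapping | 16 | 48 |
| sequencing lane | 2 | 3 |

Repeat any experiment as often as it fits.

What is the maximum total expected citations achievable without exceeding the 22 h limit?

NMR block + sequencing lane uses 22 of the 22 h and totals 77.

77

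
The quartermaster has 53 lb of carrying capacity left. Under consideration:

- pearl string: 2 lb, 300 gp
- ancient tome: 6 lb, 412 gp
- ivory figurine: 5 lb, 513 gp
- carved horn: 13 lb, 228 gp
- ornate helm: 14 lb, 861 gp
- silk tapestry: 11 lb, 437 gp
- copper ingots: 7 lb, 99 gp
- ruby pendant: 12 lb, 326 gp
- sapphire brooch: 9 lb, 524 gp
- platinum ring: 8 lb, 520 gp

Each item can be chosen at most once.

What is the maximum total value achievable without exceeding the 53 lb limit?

Greedy by ratio would take pearl string + ancient tome + ivory figurine + ornate helm + copper ingots + sapphire brooch + platinum ring: 51 lb used, total 3229.
The 9 lb tied up in pearl string and copper ingots is better spent on silk tapestry — total rises to 3267 (53 lb).
No other feasible combination exceeds 3267.

3267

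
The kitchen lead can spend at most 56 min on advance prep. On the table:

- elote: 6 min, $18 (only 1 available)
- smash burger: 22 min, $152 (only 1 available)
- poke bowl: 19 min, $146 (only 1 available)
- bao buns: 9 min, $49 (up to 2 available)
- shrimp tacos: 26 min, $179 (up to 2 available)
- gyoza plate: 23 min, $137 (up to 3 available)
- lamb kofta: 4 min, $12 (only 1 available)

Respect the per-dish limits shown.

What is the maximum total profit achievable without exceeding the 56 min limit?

374

By profit per min: poke bowl 7.68, smash burger 6.91, shrimp tacos 6.88 lead.
Taking the top-ratio dishes first gives elote + smash burger + poke bowl + bao buns for 365 (56 min).
Replace elote and smash burger with shrimp tacos: the trade gains 9 net, giving 374 at 54 min.
That's the maximum — no swap from here does better than 374.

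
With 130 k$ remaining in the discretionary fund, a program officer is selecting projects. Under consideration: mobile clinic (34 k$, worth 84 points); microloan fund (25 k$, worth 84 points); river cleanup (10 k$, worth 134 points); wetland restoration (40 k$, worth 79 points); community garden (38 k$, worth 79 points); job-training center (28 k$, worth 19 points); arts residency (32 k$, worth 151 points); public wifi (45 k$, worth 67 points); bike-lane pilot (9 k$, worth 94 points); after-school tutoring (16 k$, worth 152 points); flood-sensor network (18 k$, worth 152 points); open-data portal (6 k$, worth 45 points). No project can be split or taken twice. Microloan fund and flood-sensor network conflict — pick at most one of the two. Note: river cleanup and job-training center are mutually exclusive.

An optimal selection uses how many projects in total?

Optimal total is 812.
One optimal bundle: mobile clinic + river cleanup + arts residency + bike-lane pilot + after-school tutoring + flood-sensor network + open-data portal (125 k$).
Any selection reaching 812 contains exactly 7 projects.

7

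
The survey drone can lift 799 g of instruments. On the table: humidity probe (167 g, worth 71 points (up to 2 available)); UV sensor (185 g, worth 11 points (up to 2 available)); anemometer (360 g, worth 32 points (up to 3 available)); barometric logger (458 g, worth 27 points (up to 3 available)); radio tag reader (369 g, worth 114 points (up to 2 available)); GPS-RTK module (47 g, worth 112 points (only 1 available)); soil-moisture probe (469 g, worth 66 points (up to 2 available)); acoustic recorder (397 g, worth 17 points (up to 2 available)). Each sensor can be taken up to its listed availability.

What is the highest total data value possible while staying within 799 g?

368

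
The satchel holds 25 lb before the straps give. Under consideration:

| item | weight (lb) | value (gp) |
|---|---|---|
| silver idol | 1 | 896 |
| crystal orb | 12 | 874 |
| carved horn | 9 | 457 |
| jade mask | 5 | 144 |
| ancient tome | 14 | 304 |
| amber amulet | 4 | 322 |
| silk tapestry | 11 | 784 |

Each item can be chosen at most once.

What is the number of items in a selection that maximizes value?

Optimal total is 2554.
silver idol + crystal orb + silk tapestry hits 2554 at 24 lb.
Every optimal selection uses 3 items.

3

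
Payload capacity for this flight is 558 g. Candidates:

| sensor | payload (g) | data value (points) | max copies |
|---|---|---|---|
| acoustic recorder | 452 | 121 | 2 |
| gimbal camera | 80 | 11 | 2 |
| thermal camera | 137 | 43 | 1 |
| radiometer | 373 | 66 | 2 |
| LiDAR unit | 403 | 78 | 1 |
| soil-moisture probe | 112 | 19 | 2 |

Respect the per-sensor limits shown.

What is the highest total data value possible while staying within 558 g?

132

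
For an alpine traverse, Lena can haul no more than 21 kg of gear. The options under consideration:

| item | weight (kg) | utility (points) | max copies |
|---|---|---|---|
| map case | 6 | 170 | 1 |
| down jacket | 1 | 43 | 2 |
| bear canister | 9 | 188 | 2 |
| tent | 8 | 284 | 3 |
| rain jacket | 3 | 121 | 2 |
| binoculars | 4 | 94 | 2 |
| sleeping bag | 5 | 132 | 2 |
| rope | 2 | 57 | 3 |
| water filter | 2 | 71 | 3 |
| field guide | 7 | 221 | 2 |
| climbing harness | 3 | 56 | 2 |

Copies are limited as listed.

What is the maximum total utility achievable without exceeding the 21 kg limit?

782

Filling by ratio: 2×down jacket + tent + 2×rain jacket + 2×water filter for 754, with 1 kg left unused.
The 1 kg tied up in down jacket is better spent on water filter — total rises to 782 (21 kg).
Every other selection either busts 21 kg or exceeds an availability limit or fails to beat 782.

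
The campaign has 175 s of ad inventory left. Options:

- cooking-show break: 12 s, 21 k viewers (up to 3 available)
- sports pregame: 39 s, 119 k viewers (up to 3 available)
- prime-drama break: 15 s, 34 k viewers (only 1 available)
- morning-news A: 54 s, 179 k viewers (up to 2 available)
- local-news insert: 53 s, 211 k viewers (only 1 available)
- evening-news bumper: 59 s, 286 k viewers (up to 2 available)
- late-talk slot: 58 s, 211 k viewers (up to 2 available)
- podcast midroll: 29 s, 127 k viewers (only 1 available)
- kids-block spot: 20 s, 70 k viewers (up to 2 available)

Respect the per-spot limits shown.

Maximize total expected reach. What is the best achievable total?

Density check — evening-news bumper 4.85, podcast midroll 4.38, local-news insert 3.98 are the best per s.
Greedy by ratio would take 2×evening-news bumper + podcast midroll + kids-block spot: 167 s used, total 769.
The 49 s tied up in podcast midroll and kids-block spot is better spent on local-news insert — total rises to 783 (171 s).

783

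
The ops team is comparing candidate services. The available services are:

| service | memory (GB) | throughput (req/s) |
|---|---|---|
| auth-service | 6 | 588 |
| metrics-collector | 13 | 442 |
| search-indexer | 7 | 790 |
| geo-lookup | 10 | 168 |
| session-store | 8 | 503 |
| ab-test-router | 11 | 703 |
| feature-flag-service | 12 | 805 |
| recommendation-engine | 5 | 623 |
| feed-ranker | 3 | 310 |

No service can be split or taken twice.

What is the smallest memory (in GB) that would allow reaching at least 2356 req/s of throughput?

26

Look for the lowest-memory combination reaching 2356.
Taking auth-service + search-indexer + session-store + recommendation-engine gives 2504 (≥ 2356) for 26 GB.
No combination under 26 GB hits 2356.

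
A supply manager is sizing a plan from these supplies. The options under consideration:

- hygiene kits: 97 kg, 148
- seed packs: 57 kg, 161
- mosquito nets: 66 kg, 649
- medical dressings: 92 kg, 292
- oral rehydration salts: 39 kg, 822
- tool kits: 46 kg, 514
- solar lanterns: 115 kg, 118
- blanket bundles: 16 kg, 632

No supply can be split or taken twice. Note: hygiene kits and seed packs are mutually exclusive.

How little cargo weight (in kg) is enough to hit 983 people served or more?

55

Minimise kg subject to total people served ≥ 983.
oral rehydration salts + blanket bundles: 1454 people served at 55 kg.
No combination under 55 kg hits 983.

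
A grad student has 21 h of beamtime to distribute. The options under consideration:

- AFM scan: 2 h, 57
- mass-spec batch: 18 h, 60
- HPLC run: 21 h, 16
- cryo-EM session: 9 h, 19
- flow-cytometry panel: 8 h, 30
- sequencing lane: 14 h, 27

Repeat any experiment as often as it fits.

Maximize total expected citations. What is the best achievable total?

10×AFM scan uses 20 of the 21 h and totals 570.
The spare 1 h is too small for any remaining experiment, and no exchange beats 570.

570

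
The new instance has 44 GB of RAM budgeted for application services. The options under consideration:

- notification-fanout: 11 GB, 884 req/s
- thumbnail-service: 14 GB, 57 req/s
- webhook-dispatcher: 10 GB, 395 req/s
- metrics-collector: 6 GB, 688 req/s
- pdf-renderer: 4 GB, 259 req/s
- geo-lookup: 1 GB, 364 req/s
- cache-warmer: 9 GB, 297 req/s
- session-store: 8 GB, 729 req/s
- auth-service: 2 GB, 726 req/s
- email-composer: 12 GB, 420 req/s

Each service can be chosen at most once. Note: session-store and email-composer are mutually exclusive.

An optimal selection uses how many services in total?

7

Best achievable throughput is 4045.
notification-fanout + webhook-dispatcher + metrics-collector + pdf-renderer + geo-lookup + session-store + auth-service hits 4045 at 42 GB.
Every optimal selection uses 7 services.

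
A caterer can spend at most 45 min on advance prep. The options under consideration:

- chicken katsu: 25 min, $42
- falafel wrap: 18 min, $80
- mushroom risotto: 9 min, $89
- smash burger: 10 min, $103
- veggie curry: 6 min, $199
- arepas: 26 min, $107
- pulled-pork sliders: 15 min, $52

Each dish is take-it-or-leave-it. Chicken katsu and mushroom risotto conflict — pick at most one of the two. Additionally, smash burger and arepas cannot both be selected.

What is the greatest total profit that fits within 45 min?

471

Density check — veggie curry 33.17, smash burger 10.30, mushroom risotto 9.89 are the best per min.
Best packing: falafel wrap + mushroom risotto + smash burger + veggie curry — 43 min, 471 total.
The closest alternative, mushroom risotto + smash burger + veggie curry + pulled-pork sliders, reaches only 443.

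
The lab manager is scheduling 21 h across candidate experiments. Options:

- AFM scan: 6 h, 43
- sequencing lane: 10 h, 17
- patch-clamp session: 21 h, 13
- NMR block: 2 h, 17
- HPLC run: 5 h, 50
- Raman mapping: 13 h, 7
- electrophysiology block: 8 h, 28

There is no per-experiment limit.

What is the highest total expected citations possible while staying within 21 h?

201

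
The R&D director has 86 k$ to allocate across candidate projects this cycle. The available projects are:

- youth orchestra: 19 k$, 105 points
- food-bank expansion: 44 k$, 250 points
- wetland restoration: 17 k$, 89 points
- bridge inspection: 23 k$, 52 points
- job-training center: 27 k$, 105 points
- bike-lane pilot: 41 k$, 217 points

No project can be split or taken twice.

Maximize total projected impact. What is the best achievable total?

467

Filling by ratio: youth orchestra + food-bank expansion + wetland restoration for 444, with 6 k$ left unused.
Dropping youth orchestra and wetland restoration frees 36 k$; slotting in bike-lane pilot (41 k$) lifts the total to 467 at 85 k$.
That's the maximum — no swap from here does better than 467.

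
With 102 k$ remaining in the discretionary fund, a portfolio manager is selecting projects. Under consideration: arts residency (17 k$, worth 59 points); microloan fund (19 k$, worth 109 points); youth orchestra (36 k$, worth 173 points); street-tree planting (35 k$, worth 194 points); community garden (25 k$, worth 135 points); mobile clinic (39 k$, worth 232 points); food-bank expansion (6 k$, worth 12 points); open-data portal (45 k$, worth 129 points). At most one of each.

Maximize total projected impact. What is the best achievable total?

The ratio heuristic lands on microloan fund + street-tree planting + mobile clinic + food-bank expansion (547) but leaves 3 k$ idle.
Dropping microloan fund and food-bank expansion frees 25 k$; slotting in community garden (25 k$) lifts the total to 561 at 99 k$.
Next best is microloan fund + street-tree planting + mobile clinic + food-bank expansion at 547 (99 k$) — short by 14.

561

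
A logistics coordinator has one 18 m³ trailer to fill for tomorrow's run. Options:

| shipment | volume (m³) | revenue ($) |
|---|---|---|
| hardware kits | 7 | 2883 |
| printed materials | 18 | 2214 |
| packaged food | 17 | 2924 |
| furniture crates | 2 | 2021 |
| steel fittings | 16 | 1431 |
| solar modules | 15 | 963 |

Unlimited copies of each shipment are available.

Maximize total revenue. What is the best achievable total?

The ratio ordering already packs tightly: 9×furniture crates, 18 m³, 18189.

18189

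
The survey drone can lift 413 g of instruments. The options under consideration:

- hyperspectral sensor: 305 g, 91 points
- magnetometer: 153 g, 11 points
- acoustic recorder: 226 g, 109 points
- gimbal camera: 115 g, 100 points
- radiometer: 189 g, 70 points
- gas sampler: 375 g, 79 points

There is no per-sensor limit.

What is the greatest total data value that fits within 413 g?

300

Best packing: 3×gimbal camera — 345 g, 300 total.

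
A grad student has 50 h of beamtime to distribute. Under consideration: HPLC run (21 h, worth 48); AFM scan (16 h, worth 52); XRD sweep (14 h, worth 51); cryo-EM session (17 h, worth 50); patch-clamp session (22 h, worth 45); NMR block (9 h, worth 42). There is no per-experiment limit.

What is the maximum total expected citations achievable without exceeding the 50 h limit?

Greedy by ratio would take 5×NMR block: 45 h used, total 210.
The 9 h tied up in NMR block is better spent on XRD sweep — total rises to 219 (50 h).
Nothing else within 50 h beats 219.

219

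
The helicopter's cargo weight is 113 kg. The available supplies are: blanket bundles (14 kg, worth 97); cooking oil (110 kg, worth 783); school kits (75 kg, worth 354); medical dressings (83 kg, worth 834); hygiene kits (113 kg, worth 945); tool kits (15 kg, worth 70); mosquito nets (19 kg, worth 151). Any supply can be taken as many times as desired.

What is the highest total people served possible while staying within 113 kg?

Taking the top-ratio supplies first gives medical dressings + mosquito nets for 985 (102 kg).
The 19 kg tied up in mosquito nets is better spent on 2×blanket bundles — total rises to 1028 (111 kg).
Nothing else within 113 kg beats 1028.

1028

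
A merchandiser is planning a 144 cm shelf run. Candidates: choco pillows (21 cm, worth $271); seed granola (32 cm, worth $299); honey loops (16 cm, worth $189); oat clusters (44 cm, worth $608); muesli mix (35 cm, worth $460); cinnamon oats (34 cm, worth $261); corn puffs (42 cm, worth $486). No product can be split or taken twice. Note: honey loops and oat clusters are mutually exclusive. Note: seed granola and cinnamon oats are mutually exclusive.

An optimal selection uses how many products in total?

Optimal total is 1825.
choco pillows + oat clusters + muesli mix + corn puffs hits 1825 at 142 cm.
Every optimal selection uses 4 products.

4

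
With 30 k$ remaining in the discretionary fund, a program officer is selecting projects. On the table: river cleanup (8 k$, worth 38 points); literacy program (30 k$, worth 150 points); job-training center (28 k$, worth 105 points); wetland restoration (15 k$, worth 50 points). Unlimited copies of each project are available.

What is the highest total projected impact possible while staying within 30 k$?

150

Taking literacy program: 30 k$ used, 150 in projected impact.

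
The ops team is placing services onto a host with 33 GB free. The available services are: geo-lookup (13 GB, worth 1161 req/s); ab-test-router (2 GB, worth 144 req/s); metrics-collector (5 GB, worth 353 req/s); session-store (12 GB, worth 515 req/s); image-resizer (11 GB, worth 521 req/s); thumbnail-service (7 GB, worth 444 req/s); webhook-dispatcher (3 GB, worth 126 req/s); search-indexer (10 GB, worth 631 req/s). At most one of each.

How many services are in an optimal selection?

5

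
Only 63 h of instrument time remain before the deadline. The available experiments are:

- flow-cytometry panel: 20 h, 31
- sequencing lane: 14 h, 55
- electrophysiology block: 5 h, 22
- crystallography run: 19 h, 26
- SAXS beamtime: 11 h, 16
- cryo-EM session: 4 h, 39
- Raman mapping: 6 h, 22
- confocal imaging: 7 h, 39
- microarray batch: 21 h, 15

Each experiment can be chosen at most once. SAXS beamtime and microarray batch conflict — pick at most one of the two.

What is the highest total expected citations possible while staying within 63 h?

208

Taking flow-cytometry panel + sequencing lane + electrophysiology block + cryo-EM session + Raman mapping + confocal imaging: 56 h used, 208 in expected citations.
Nothing else feasible within 63 h beats 208.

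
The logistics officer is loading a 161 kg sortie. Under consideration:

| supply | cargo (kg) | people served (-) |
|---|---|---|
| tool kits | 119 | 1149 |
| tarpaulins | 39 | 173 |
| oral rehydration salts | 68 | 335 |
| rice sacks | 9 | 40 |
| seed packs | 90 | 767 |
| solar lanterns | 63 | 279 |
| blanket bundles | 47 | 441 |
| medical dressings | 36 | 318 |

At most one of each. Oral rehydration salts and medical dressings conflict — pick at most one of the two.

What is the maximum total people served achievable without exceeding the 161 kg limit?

Ranking by ratio (people served/kg): tool kits 9.66, blanket bundles 9.38, medical dressings 8.83.
The ratio ordering already packs tightly: tool kits + medical dressings, 155 kg, 1467.
Nothing else feasible within 161 kg beats 1467.

1467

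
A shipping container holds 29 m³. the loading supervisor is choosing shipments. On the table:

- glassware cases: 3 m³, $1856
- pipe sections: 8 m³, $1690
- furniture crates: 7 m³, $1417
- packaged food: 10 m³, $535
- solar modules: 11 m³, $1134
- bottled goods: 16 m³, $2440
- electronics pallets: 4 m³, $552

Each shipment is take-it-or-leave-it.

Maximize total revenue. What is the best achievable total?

The ratio heuristic lands on glassware cases + pipe sections + furniture crates + electronics pallets (5515) but leaves 7 m³ idle.
Replace electronics pallets with solar modules: the trade gains 582 net, giving 6097 at 29 m³.
Runner-up glassware cases + pipe sections + bottled goods tops out at 5986.

6097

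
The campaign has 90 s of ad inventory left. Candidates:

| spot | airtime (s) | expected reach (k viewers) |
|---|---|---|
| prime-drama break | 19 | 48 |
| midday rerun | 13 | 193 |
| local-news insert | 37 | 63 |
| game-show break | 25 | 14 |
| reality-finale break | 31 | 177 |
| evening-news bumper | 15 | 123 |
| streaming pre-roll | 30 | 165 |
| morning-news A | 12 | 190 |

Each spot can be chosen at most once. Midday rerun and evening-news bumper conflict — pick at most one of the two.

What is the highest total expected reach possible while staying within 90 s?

Ranking by ratio (expected reach/s): morning-news A 15.83, midday rerun 14.85, evening-news bumper 8.20.
Best packing: midday rerun + reality-finale break + streaming pre-roll + morning-news A — 86 s, 725 total.
An exhaustive check of the 256 subsets confirms 725.

725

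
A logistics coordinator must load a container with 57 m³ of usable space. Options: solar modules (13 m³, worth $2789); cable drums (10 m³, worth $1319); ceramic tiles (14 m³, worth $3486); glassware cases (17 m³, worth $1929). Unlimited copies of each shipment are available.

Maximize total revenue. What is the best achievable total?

4×ceramic tiles uses 56 of the 57 m³ and totals 13944.
Every other selection either busts 57 m³ or fails to beat 13944.

13944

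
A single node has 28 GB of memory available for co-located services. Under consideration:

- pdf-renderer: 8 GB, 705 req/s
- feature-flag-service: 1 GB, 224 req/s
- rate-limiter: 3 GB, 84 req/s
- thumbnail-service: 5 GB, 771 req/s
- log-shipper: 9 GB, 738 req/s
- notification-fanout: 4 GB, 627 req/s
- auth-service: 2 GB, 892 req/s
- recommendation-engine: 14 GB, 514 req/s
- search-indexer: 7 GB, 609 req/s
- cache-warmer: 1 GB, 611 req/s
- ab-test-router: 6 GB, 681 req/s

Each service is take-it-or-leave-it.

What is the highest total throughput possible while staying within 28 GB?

4544

By throughput per GB: cache-warmer 611.00, auth-service 446.00, feature-flag-service 224.00 lead.
Taking the top-ratio services first gives pdf-renderer + feature-flag-service + thumbnail-service + notification-fanout + auth-service + cache-warmer + ab-test-router for 4511 (27 GB).
Dropping pdf-renderer frees 8 GB; slotting in log-shipper (9 GB) lifts the total to 4544 at 28 GB.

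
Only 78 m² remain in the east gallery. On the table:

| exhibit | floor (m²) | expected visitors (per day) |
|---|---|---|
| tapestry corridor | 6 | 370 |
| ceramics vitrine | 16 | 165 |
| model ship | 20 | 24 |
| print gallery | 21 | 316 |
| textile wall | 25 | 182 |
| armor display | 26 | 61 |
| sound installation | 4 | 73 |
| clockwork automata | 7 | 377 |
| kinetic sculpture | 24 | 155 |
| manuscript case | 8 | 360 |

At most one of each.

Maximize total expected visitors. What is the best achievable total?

1678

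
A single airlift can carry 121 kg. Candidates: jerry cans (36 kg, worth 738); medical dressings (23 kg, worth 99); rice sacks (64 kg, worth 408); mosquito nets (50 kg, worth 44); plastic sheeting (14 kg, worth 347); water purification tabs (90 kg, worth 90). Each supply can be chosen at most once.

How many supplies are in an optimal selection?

Optimal total is 1493.
One optimal bundle: jerry cans + rice sacks + plastic sheeting (114 kg).
Any selection reaching 1493 contains exactly 3 supplies.

3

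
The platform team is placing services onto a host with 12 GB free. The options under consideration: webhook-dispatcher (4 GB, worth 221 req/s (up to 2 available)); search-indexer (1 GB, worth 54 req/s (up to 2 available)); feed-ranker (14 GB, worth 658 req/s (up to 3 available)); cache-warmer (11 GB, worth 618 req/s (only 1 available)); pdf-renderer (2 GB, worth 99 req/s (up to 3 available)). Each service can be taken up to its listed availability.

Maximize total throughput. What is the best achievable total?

Taking search-indexer + cache-warmer: 12 GB used, 672 in throughput.

672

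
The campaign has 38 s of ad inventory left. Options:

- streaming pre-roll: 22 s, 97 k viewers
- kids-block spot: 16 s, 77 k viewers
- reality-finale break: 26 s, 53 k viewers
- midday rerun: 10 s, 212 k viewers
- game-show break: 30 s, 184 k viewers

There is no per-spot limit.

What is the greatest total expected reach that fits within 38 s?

636

Best packing: 3×midday rerun — 30 s, 636 total.
No other feasible combination exceeds 636.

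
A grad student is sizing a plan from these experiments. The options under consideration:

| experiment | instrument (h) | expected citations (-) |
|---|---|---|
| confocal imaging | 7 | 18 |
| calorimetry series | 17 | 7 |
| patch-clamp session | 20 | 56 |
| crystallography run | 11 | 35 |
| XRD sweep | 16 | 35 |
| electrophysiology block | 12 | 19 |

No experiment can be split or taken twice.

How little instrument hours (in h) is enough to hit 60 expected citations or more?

Look for the lowest-instrument combination reaching 60.
Taking confocal imaging + patch-clamp session gives 74 (≥ 60) for 27 h.
No combination under 27 h hits 60.

27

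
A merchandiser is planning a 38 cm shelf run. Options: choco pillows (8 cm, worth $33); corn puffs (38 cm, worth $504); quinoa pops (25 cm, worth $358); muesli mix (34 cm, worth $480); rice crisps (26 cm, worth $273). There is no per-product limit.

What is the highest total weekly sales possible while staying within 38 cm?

The ratio heuristic lands on choco pillows + quinoa pops (391) but leaves 5 cm idle.
Replace choco pillows and quinoa pops with corn puffs: the trade gains 113 net, giving 504 at 38 cm.
Every other selection either busts 38 cm or fails to beat 504.

504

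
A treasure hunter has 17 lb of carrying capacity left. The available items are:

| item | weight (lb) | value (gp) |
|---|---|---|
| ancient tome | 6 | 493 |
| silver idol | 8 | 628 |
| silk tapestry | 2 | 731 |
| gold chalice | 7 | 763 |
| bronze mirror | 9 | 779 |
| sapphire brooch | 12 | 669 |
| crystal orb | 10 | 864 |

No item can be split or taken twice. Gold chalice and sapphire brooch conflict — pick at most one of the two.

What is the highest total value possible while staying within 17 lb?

By value per lb: silk tapestry 365.50, gold chalice 109.00, bronze mirror 86.56 lead.
The ratio heuristic lands on ancient tome + silk tapestry + gold chalice (1987) but leaves 2 lb idle.
Replace ancient tome with silver idol: the trade gains 135 net, giving 2122 at 17 lb.
That's the maximum — no feasible swap from here does better than 2122.

2122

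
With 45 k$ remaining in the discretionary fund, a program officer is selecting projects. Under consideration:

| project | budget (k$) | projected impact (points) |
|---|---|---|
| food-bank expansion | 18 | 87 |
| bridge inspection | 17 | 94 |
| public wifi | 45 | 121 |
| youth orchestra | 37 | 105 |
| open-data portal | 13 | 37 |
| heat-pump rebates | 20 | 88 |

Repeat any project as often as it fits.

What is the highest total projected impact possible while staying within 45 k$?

188

Taking 2×bridge inspection: 34 k$ used, 188 in projected impact.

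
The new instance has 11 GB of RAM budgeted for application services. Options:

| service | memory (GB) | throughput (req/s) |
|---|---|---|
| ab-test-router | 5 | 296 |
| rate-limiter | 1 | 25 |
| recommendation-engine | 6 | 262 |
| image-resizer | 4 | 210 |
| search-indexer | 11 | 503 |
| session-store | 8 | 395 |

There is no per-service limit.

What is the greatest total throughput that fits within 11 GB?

617

Density check — ab-test-router 59.20, image-resizer 52.50, session-store 49.38 are the best per GB.
Taking 2×ab-test-router + rate-limiter: 11 GB used, 617 in throughput.
That's the maximum — no swap from here does better than 617.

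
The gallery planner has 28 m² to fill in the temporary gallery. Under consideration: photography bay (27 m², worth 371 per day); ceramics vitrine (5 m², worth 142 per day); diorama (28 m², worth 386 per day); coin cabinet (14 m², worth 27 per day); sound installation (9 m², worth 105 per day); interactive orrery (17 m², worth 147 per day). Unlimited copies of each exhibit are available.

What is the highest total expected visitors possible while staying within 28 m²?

710

By expected visitors per m²: ceramics vitrine 28.40, diorama 13.79, photography bay 13.74, sound installation 11.67 lead.
The ratio ordering already packs tightly: 5×ceramics vitrine, 25 m², 710.
No other feasible combination exceeds 710.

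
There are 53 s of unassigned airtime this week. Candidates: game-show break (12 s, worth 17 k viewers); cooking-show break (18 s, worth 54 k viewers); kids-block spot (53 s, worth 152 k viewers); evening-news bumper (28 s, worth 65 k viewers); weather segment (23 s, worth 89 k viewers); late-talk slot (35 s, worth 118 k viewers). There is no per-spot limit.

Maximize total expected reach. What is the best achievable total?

178

Best packing: 2×weather segment — 46 s, 178 total.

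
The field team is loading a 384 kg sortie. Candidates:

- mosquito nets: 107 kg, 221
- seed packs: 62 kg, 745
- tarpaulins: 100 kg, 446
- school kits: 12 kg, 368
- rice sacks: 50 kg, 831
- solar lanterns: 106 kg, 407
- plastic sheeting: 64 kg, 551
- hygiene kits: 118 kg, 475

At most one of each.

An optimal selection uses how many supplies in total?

Optimal total is 2980.
For example seed packs + tarpaulins + rice sacks + solar lanterns + plastic sheeting achieves it, using 382 kg.
Every optimal selection uses 5 supplies.

5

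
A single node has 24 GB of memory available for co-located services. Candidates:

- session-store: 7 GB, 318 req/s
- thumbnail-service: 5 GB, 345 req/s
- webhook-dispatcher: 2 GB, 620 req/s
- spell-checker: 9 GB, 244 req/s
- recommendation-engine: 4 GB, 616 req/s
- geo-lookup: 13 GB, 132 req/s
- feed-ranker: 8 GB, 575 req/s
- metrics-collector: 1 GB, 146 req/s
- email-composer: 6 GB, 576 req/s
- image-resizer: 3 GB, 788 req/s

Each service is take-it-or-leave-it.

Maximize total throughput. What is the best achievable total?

3321

Best packing: webhook-dispatcher + recommendation-engine + feed-ranker + metrics-collector + email-composer + image-resizer — 24 GB, 3321 total.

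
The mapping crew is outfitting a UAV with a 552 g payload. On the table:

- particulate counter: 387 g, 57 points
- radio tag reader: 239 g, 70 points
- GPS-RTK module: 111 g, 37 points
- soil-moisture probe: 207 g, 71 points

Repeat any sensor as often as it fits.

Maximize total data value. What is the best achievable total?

182

Filling by ratio: GPS-RTK module + 2×soil-moisture probe for 179, with 27 g left unused.
Replace soil-moisture probe with 2×GPS-RTK module: the trade gains 3 net, giving 182 at 540 g.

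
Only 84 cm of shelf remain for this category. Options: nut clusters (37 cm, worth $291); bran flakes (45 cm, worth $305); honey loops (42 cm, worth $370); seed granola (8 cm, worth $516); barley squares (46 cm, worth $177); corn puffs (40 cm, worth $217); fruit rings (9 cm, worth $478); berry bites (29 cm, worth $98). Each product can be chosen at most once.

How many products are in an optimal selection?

Optimal total is 1383.
nut clusters + seed granola + fruit rings + berry bites hits 1383 at 83 cm.
Any selection reaching 1383 contains exactly 4 products.

4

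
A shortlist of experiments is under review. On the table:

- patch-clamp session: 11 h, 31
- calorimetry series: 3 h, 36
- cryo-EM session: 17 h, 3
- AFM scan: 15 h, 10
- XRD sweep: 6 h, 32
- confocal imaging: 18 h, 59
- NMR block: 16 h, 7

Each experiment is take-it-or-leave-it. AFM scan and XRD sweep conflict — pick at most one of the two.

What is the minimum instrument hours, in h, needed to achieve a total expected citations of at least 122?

Look for the lowest-instrument combination reaching 122.
Taking calorimetry series + XRD sweep + confocal imaging gives 127 (≥ 122) for 27 h.
Below 27 h the best achievable stays under 122.

27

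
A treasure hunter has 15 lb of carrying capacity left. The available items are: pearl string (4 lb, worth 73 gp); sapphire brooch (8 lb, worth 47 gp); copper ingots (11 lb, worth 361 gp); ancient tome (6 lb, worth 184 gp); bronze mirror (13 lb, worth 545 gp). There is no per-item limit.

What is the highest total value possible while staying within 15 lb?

By value per lb: bronze mirror 41.92, copper ingots 32.82, ancient tome 30.67 lead.
The ratio ordering already packs tightly: bronze mirror, 13 lb, 545.
That's the maximum — no swap from here does better than 545.

545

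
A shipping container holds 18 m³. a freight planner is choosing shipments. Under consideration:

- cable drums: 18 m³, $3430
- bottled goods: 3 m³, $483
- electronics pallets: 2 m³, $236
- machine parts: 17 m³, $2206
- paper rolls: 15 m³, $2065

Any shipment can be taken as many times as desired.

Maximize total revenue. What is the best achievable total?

Ranking by ratio (revenue/m³): cable drums 190.56, bottled goods 161.00, paper rolls 137.67.
Cable drums uses 18 of the 18 m³ and totals 3430.
No other feasible combination exceeds 3430.

3430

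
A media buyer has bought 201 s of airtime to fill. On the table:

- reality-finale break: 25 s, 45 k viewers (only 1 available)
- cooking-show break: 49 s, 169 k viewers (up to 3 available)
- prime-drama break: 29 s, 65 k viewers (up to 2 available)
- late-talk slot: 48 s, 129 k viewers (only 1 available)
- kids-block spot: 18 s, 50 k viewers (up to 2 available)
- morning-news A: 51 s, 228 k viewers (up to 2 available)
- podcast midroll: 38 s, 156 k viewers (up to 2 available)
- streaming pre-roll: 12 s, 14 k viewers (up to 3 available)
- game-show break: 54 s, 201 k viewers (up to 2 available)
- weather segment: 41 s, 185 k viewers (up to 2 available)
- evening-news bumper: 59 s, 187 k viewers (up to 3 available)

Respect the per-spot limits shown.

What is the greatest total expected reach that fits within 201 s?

847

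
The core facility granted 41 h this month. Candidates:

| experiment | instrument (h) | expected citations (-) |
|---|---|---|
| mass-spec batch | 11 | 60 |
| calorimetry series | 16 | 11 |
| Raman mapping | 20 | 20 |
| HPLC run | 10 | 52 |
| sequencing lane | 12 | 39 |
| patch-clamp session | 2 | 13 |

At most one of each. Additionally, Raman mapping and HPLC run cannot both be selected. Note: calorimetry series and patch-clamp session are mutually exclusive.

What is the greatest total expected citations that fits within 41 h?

164

The ratio ordering already packs tightly: mass-spec batch + HPLC run + sequencing lane + patch-clamp session, 35 h, 164.
Next best is mass-spec batch + HPLC run + sequencing lane at 151 (33 h) — short by 13.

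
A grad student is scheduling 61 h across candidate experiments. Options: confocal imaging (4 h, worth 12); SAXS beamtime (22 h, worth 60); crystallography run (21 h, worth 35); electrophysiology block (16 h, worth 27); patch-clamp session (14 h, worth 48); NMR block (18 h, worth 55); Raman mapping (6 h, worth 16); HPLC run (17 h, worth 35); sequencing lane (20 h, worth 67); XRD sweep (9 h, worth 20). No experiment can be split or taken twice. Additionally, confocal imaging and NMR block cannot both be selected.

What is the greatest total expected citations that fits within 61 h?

190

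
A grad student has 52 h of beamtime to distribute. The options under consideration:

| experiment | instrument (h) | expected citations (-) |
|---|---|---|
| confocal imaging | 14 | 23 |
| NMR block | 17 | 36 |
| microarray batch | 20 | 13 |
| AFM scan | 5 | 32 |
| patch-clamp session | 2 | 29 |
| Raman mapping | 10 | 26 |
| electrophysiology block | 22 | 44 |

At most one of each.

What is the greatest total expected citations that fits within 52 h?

146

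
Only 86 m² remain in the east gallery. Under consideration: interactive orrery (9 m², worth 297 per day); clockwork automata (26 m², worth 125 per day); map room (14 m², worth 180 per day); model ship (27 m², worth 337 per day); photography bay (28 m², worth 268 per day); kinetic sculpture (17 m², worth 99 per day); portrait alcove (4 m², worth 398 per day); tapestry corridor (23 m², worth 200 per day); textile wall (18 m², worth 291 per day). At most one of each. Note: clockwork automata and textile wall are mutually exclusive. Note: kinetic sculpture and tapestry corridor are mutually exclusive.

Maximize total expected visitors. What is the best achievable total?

1591

By expected visitors per m²: portrait alcove 99.50, interactive orrery 33.00, textile wall 16.17, map room 12.86 lead.
A density-first pass picks interactive orrery + map room + model ship + portrait alcove + textile wall — 1503 at 72 m².
The 14 m² tied up in map room is better spent on photography bay — total rises to 1591 (86 m²).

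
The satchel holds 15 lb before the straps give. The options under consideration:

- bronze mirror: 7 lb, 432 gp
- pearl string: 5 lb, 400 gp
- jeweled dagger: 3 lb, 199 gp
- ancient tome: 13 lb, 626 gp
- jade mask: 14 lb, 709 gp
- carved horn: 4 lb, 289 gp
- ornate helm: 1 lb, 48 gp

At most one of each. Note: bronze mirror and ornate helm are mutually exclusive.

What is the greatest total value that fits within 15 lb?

1031

Greedy by ratio would take pearl string + jeweled dagger + carved horn + ornate helm: 13 lb used, total 936.
The 5 lb tied up in carved horn and ornate helm is better spent on bronze mirror — total rises to 1031 (15 lb).
Next best is pearl string + jeweled dagger + carved horn + ornate helm at 936 (13 lb) — short by 95.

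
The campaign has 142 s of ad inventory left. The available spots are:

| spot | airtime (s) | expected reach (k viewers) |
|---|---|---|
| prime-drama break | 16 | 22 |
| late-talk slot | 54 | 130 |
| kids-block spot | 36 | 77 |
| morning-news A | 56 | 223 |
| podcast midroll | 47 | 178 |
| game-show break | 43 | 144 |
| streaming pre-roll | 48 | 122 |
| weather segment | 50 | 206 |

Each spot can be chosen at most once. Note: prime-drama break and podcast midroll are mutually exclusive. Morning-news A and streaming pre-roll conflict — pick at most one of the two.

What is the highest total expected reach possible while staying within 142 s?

528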